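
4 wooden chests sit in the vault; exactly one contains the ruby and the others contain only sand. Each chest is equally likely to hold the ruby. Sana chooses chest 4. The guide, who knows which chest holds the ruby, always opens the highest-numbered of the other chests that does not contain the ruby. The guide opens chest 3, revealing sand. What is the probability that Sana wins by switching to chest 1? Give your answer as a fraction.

Condition on the true location of the ruby.
If it is in any of chests 1, 2, and 4 (prior 1/4 each): chest 3 is the highest-numbered option available, probability 1; weight (1/4)·1 = 1/4 each.
If it is in chest 3 (prior 1/4): the guide opened chest 3, so this case is ruled out; weight (1/4)·0 = 0.
The weights sum to 3/4.
So P(the ruby in chest 1 | the guide opened chest 3) = (1/4) / (3/4) = 1/3.

1/3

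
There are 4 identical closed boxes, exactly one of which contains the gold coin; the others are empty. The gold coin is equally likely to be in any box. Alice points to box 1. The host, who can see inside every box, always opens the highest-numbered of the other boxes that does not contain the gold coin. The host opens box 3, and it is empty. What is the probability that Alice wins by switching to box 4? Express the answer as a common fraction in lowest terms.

Consider each possible location of the gold coin in turn.
If it is in either of boxes 1 and 2 (prior 1/4 each): the host would have opened box 4 instead, probability 0; weight (1/4)·0 = 0 each.
If it is in box 3 (prior 1/4): the host opened box 3, so this case is ruled out; weight (1/4)·0 = 0.
If it is in box 4 (prior 1/4): box 3 is the highest-numbered option available, probability 1; weight (1/4)·1 = 1/4.
The weights sum to 1/4.
So P(the gold coin in box 4 | the host opened box 3) = (1/4) / (1/4) = 1.

1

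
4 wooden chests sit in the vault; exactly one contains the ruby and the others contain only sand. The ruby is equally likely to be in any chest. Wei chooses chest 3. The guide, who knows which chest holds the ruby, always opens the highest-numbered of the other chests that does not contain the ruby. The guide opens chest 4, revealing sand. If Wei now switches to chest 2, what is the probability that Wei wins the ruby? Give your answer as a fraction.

Consider each possible location of the ruby in turn.
If it is in any of chests 1, 2, and 3 (prior 1/4 each): chest 4 is the highest-numbered option available, probability 1; weight (1/4)·1 = 1/4 each.
If it is in chest 4 (prior 1/4): the guide opened chest 4, so this case is ruled out; weight (1/4)·0 = 0.
The weights sum to 3/4.
So P(the ruby in chest 2 | the guide opened chest 4) = (1/4) / (3/4) = 1/3.

1/3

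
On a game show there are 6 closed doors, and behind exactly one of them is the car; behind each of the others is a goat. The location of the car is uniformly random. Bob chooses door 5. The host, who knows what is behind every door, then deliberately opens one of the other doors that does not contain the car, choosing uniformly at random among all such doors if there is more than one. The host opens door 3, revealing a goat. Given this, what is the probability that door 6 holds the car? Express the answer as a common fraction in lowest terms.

5/24

Condition on the true location of the car.
If it is behind any of doors 1, 2, 4, and 6 (prior 1/6 each): the host has 4 equally likely choices, so probability 1/4; weight (1/6)·(1/4) = 1/24 each.
If it is behind door 3 (prior 1/6): the host opened door 3, so this case is ruled out; weight (1/6)·0 = 0.
If it is behind door 5 (prior 1/6): the host has 5 equally likely choices, so probability 1/5; weight (1/6)·(1/5) = 1/30.
The weights sum to 1/5.
So P(the car behind door 6 | the host opened door 3) = (1/24) / (1/5) = 5/24.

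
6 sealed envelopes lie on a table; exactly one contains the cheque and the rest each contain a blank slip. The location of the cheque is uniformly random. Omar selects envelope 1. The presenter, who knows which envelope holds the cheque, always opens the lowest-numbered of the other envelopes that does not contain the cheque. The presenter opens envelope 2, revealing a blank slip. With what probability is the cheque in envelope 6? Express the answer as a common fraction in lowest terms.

1/5

Consider each possible location of the cheque in turn.
If it is in any of envelopes 1, 3, 4, 5, and 6 (prior 1/6 each): envelope 2 is the lowest-numbered option available, probability 1; weight (1/6)·1 = 1/6 each.
If it is in envelope 2 (prior 1/6): the presenter opened envelope 2, so this case is ruled out; weight (1/6)·0 = 0.
The weights sum to 5/6.
So P(the cheque in envelope 6 | the presenter opened envelope 2) = (1/6) / (5/6) = 1/5.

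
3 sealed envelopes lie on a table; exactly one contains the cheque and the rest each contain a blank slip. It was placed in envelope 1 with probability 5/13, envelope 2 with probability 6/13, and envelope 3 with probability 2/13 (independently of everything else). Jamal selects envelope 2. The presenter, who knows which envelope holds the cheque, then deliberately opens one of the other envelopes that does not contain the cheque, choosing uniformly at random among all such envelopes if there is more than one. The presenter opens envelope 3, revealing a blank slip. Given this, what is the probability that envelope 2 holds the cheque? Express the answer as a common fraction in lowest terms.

3/8

Condition on the true location of the cheque.
If it is in envelope 1 (prior 5/13): the presenter has no choice, probability 1; weight (5/13)·1 = 5/13.
If it is in envelope 2 (prior 6/13): the presenter has 2 equally likely choices, so probability 1/2; weight (6/13)·(1/2) = 3/13.
If it is in envelope 3 (prior 2/13): the presenter opened envelope 3, so this case is ruled out; weight (2/13)·0 = 0.
The weights sum to 8/13.
So P(the cheque in envelope 2 | the presenter opened envelope 3) = (3/13) / (8/13) = 3/8.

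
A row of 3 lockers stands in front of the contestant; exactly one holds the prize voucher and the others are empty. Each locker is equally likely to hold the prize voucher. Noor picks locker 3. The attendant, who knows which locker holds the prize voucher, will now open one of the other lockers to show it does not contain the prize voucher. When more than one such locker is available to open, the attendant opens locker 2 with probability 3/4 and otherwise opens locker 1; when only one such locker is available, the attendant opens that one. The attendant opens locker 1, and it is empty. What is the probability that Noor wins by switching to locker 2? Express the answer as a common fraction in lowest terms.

4/5

Consider each possible location of the prize voucher in turn.
If it is in locker 1 (prior 1/3): the attendant opened locker 1, so this case is ruled out; weight (1/3)·0 = 0.
If it is in locker 2 (prior 1/3): only locker 1 is available, probability 1; weight (1/3)·1 = 1/3.
If it is in locker 3 (prior 1/3): locker 2 is available but not opened, probability 1/4; weight (1/3)·(1/4) = 1/12.
The weights sum to 5/12.
So P(the prize voucher in locker 2 | the attendant opened locker 1) = (1/3) / (5/12) = 4/5.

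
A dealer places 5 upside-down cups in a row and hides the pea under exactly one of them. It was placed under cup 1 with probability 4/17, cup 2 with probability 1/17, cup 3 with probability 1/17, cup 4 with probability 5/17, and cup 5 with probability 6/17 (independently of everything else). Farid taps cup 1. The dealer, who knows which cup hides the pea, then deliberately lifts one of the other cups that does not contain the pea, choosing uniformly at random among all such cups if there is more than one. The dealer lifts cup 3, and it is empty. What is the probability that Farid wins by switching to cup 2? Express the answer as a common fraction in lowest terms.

1/15

Condition on the true location of the pea.
If it is under cup 1 (prior 4/17): the dealer has 4 equally likely choices, so probability 1/4; weight (4/17)·(1/4) = 1/17.
If it is under cup 2 (prior 1/17): the dealer has 3 equally likely choices, so probability 1/3; weight (1/17)·(1/3) = 1/51.
If it is under cup 3 (prior 1/17): the dealer opened cup 3, so this case is ruled out; weight (1/17)·0 = 0.
If it is under cup 4 (prior 5/17): the dealer has 3 equally likely choices, so probability 1/3; weight (5/17)·(1/3) = 5/51.
If it is under cup 5 (prior 6/17): the dealer has 3 equally likely choices, so probability 1/3; weight (6/17)·(1/3) = 2/17.
The weights sum to 5/17.
So P(the pea under cup 2 | the dealer opened cup 3) = (1/51) / (5/17) = 1/15.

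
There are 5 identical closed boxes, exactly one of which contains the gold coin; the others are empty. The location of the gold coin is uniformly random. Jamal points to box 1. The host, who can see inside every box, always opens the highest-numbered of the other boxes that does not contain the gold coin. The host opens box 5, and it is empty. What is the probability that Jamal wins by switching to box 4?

Condition on the true location of the gold coin.
If it is in any of boxes 1, 2, 3, and 4 (prior 1/5 each): box 5 is the highest-numbered option available, probability 1; weight (1/5)·1 = 1/5 each.
If it is in box 5 (prior 1/5): the host opened box 5, so this case is ruled out; weight (1/5)·0 = 0.
The weights sum to 4/5.
So P(the gold coin in box 4 | the host opened box 5) = (1/5) / (4/5) = 1/4.

1/4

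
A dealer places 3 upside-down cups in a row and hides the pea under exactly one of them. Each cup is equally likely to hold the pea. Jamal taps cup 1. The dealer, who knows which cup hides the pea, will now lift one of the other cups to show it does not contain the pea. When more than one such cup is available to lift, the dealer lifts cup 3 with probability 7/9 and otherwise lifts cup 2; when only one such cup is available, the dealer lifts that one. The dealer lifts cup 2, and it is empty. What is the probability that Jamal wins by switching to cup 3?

9/11

Apply Bayes' rule, conditioning on where the pea actually is.
If it is under cup 1 (prior 1/3): cup 3 is available but not opened, probability 2/9; weight (1/3)·(2/9) = 2/27.
If it is under cup 2 (prior 1/3): the dealer opened cup 2, so this case is ruled out; weight (1/3)·0 = 0.
If it is under cup 3 (prior 1/3): only cup 2 is available, probability 1; weight (1/3)·1 = 1/3.
The weights sum to 11/27.
So P(the pea under cup 3 | the dealer opened cup 2) = (1/3) / (11/27) = 9/11.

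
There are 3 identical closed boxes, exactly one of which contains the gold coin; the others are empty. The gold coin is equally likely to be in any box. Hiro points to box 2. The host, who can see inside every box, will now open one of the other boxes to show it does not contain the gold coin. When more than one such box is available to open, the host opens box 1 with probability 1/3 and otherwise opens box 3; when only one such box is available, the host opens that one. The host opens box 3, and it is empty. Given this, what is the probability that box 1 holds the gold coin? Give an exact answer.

3/5

Condition on the true location of the gold coin.
If it is in box 1 (prior 1/3): only box 3 is available, probability 1; weight (1/3)·1 = 1/3.
If it is in box 2 (prior 1/3): box 1 is available but not opened, probability 2/3; weight (1/3)·(2/3) = 2/9.
If it is in box 3 (prior 1/3): the host opened box 3, so this case is ruled out; weight (1/3)·0 = 0.
The weights sum to 5/9.
So P(the gold coin in box 1 | the host opened box 3) = (1/3) / (5/9) = 3/5.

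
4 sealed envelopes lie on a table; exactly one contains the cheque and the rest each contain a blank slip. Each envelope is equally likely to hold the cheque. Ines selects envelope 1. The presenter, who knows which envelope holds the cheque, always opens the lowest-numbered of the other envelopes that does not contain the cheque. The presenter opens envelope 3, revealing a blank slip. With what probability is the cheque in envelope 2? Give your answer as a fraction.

Condition on the true location of the cheque.
If it is in either of envelopes 1 and 4 (prior 1/4 each): the presenter would have opened envelope 2 instead, probability 0; weight (1/4)·0 = 0 each.
If it is in envelope 2 (prior 1/4): envelope 3 is the lowest-numbered option available, probability 1; weight (1/4)·1 = 1/4.
If it is in envelope 3 (prior 1/4): the presenter opened envelope 3, so this case is ruled out; weight (1/4)·0 = 0.
The weights sum to 1/4.
So P(the cheque in envelope 2 | the presenter opened envelope 3) = (1/4) / (1/4) = 1.

1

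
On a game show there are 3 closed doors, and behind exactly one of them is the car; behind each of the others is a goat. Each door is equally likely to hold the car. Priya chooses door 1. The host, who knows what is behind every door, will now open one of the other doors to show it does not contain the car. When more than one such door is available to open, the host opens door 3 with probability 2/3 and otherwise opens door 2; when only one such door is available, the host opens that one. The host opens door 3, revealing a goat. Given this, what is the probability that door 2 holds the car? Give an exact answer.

Condition on the true location of the car.
If it is behind door 1 (prior 1/3): door 3 is available, opened with probability 2/3; weight (1/3)·(2/3) = 2/9.
If it is behind door 2 (prior 1/3): only door 3 is available, probability 1; weight (1/3)·1 = 1/3.
If it is behind door 3 (prior 1/3): the host opened door 3, so this case is ruled out; weight (1/3)·0 = 0.
The weights sum to 5/9.
So P(the car behind door 2 | the host opened door 3) = (1/3) / (5/9) = 3/5.

3/5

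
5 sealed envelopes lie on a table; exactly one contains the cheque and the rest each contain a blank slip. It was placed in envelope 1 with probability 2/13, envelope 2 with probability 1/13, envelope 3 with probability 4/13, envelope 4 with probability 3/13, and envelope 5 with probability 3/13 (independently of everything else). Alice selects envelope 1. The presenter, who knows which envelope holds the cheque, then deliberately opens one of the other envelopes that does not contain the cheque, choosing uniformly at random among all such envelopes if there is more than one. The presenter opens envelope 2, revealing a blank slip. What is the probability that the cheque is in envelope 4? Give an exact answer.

Condition on the true location of the cheque.
If it is in envelope 1 (prior 2/13): the presenter has 4 equally likely choices, so probability 1/4; weight (2/13)·(1/4) = 1/26.
If it is in envelope 2 (prior 1/13): the presenter opened envelope 2, so this case is ruled out; weight (1/13)·0 = 0.
If it is in envelope 3 (prior 4/13): the presenter has 3 equally likely choices, so probability 1/3; weight (4/13)·(1/3) = 4/39.
If it is in either of envelopes 4 and 5 (prior 3/13 each): the presenter has 3 equally likely choices, so probability 1/3; weight (3/13)·(1/3) = 1/13 each.
The weights sum to 23/78.
So P(the cheque in envelope 4 | the presenter opened envelope 2) = (1/13) / (23/78) = 6/23.

6/23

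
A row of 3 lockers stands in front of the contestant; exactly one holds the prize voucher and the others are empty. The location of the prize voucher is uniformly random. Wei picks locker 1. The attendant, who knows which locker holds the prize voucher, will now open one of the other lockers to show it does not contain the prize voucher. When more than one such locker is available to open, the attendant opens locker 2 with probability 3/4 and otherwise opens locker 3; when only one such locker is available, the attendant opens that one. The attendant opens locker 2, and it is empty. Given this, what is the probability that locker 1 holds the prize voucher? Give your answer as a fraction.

3/7

Consider each possible location of the prize voucher in turn.
If it is in locker 1 (prior 1/3): locker 2 is available, opened with probability 3/4; weight (1/3)·(3/4) = 1/4.
If it is in locker 2 (prior 1/3): the attendant opened locker 2, so this case is ruled out; weight (1/3)·0 = 0.
If it is in locker 3 (prior 1/3): only locker 2 is available, probability 1; weight (1/3)·1 = 1/3.
The weights sum to 7/12.
So P(the prize voucher in locker 1 | the attendant opened locker 2) = (1/4) / (7/12) = 3/7.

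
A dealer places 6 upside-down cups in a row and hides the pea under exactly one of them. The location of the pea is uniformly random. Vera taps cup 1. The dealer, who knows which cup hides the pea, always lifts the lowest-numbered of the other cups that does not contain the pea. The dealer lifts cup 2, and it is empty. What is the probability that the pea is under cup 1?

Consider each possible location of the pea in turn.
If it is under any of cups 1, 3, 4, 5, and 6 (prior 1/6 each): cup 2 is the lowest-numbered option available, probability 1; weight (1/6)·1 = 1/6 each.
If it is under cup 2 (prior 1/6): the dealer opened cup 2, so this case is ruled out; weight (1/6)·0 = 0.
The weights sum to 5/6.
So P(the pea under cup 1 | the dealer opened cup 2) = (1/6) / (5/6) = 1/5.

1/5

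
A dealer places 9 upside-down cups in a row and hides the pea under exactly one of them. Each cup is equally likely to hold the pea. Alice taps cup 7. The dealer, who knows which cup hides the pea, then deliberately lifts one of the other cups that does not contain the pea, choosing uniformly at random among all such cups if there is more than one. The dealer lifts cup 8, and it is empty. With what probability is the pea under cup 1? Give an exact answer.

Condition on the true location of the pea.
If it is under any of cups 1, 2, 3, 4, 5, 6, and 9 (prior 1/9 each): the dealer has 7 equally likely choices, so probability 1/7; weight (1/9)·(1/7) = 1/63 each.
If it is under cup 7 (prior 1/9): the dealer has 8 equally likely choices, so probability 1/8; weight (1/9)·(1/8) = 1/72.
If it is under cup 8 (prior 1/9): the dealer opened cup 8, so this case is ruled out; weight (1/9)·0 = 0.
The weights sum to 1/8.
So P(the pea under cup 1 | the dealer opened cup 8) = (1/63) / (1/8) = 8/63.

8/63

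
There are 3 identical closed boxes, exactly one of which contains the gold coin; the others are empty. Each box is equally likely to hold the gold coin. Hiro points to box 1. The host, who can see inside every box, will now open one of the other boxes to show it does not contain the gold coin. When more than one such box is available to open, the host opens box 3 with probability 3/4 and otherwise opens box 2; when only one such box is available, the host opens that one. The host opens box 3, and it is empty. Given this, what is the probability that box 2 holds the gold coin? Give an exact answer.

4/7

Apply Bayes' rule, conditioning on where the gold coin actually is.
If it is in box 1 (prior 1/3): box 3 is available, opened with probability 3/4; weight (1/3)·(3/4) = 1/4.
If it is in box 2 (prior 1/3): only box 3 is available, probability 1; weight (1/3)·1 = 1/3.
If it is in box 3 (prior 1/3): the host opened box 3, so this case is ruled out; weight (1/3)·0 = 0.
The weights sum to 7/12.
So P(the gold coin in box 2 | the host opened box 3) = (1/3) / (7/12) = 4/7.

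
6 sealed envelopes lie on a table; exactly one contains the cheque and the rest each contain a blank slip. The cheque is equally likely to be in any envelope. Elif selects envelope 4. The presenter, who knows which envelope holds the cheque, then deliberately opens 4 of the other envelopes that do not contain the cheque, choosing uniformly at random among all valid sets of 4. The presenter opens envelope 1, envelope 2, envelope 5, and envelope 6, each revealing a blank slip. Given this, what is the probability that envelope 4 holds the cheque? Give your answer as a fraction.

1/6

Apply Bayes' rule, conditioning on where the cheque actually is.
If it is in any of envelopes 1, 2, 5, and 6 (prior 1/6 each): that envelope was opened and seen not to hold the prize — ruled out; weight (1/6)·0 = 0 each.
If it is in envelope 3 (prior 1/6): the presenter has no choice, probability 1; weight (1/6)·1 = 1/6.
If it is in envelope 4 (prior 1/6): the presenter has 5 equally likely choices, so probability 1/5; weight (1/6)·(1/5) = 1/30.
The weights sum to 1/5.
So P(the cheque in envelope 4 | the presenter opened envelope 1, envelope 2, envelope 5, and envelope 6) = (1/30) / (1/5) = 1/6.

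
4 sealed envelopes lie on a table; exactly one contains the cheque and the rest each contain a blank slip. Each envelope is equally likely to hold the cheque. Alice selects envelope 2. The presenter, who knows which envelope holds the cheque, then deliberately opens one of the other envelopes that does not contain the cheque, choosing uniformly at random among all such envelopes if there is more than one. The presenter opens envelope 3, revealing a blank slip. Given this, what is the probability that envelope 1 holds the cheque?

3/8

Apply Bayes' rule, conditioning on where the cheque actually is.
If it is in either of envelopes 1 and 4 (prior 1/4 each): the presenter has 2 equally likely choices, so probability 1/2; weight (1/4)·(1/2) = 1/8 each.
If it is in envelope 2 (prior 1/4): the presenter has 3 equally likely choices, so probability 1/3; weight (1/4)·(1/3) = 1/12.
If it is in envelope 3 (prior 1/4): the presenter opened envelope 3, so this case is ruled out; weight (1/4)·0 = 0.
The weights sum to 1/3.
So P(the cheque in envelope 1 | the presenter opened envelope 3) = (1/8) / (1/3) = 3/8.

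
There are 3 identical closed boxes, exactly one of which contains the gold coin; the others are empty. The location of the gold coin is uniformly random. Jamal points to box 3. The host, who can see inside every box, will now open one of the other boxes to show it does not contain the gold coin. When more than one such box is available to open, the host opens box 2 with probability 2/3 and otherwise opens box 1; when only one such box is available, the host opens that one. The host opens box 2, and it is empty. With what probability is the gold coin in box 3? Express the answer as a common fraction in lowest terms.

Condition on the true location of the gold coin.
If it is in box 1 (prior 1/3): only box 2 is available, probability 1; weight (1/3)·1 = 1/3.
If it is in box 2 (prior 1/3): the host opened box 2, so this case is ruled out; weight (1/3)·0 = 0.
If it is in box 3 (prior 1/3): box 2 is available, opened with probability 2/3; weight (1/3)·(2/3) = 2/9.
The weights sum to 5/9.
So P(the gold coin in box 3 | the host opened box 2) = (2/9) / (5/9) = 2/5.

2/5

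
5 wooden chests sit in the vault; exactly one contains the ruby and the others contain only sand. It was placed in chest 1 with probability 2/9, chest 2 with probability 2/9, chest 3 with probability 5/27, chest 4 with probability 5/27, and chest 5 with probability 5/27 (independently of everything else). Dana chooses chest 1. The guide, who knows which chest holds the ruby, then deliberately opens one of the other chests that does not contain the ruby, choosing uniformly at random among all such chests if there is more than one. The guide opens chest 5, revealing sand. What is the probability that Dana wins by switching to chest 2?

12/41

Consider each possible location of the ruby in turn.
If it is in chest 1 (prior 2/9): the guide has 4 equally likely choices, so probability 1/4; weight (2/9)·(1/4) = 1/18.
If it is in chest 2 (prior 2/9): the guide has 3 equally likely choices, so probability 1/3; weight (2/9)·(1/3) = 2/27.
If it is in either of chests 3 and 4 (prior 5/27 each): the guide has 3 equally likely choices, so probability 1/3; weight (5/27)·(1/3) = 5/81 each.
If it is in chest 5 (prior 5/27): the guide opened chest 5, so this case is ruled out; weight (5/27)·0 = 0.
The weights sum to 41/162.
So P(the ruby in chest 2 | the guide opened chest 5) = (2/27) / (41/162) = 12/41.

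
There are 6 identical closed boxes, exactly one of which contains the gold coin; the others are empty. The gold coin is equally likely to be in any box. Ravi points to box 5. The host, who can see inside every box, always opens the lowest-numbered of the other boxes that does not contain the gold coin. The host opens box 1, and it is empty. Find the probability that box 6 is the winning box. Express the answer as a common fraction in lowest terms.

Consider each possible location of the gold coin in turn.
If it is in box 1 (prior 1/6): the host opened box 1, so this case is ruled out; weight (1/6)·0 = 0.
If it is in any of boxes 2, 3, 4, 5, and 6 (prior 1/6 each): box 1 is the lowest-numbered option available, probability 1; weight (1/6)·1 = 1/6 each.
The weights sum to 5/6.
So P(the gold coin in box 6 | the host opened box 1) = (1/6) / (5/6) = 1/5.

1/5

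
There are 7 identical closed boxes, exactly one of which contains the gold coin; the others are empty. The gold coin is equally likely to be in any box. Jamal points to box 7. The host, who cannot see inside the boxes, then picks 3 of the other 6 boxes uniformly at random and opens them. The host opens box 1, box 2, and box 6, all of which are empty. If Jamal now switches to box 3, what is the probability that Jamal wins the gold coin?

Because the host chose which boxes to open without knowing where the gold coin is, the choice is independent of the prize location. Learning that none of the 3 opened boxes holds the gold coin simply rules out those 3 locations and leaves the remaining 4 boxes still equally likely by symmetry.
So P(the gold coin in box 3) = 1/4.

1/4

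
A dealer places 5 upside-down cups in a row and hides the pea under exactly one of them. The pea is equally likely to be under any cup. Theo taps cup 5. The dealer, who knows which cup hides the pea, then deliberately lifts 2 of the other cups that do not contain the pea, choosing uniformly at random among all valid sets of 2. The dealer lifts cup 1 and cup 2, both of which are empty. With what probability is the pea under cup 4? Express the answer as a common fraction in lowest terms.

Apply Bayes' rule, conditioning on where the pea actually is.
If it is under either of cups 1 and 2 (prior 1/5 each): that cup was opened and seen not to hold the prize — ruled out; weight (1/5)·0 = 0 each.
If it is under either of cups 3 and 4 (prior 1/5 each): the dealer has 3 equally likely choices, so probability 1/3; weight (1/5)·(1/3) = 1/15 each.
If it is under cup 5 (prior 1/5): the dealer has 6 equally likely choices, so probability 1/6; weight (1/5)·(1/6) = 1/30.
The weights sum to 1/6.
So P(the pea under cup 4 | the dealer opened cup 1 and cup 2) = (1/15) / (1/6) = 2/5.

2/5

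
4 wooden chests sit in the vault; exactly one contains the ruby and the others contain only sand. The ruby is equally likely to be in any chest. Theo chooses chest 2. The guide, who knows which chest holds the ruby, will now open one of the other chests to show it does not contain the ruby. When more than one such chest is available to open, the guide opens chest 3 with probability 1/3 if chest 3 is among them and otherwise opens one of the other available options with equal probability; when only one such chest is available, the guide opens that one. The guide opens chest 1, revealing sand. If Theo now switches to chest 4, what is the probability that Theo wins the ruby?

Condition on the true location of the ruby.
If it is in chest 1 (prior 1/4): the guide opened chest 1, so this case is ruled out; weight (1/4)·0 = 0.
If it is in chest 2 (prior 1/4): chest 3 is available but not opened; chest 1 gets probability (1 − 1/3)/2 = 1/3; weight (1/4)·(1/3) = 1/12.
If it is in chest 3 (prior 1/4): chest 3 holds the prize so is unavailable; the guide chooses uniformly among the 2 others, probability 1/2; weight (1/4)·(1/2) = 1/8.
If it is in chest 4 (prior 1/4): chest 3 is available but not opened, probability 2/3; weight (1/4)·(2/3) = 1/6.
The weights sum to 3/8.
So P(the ruby in chest 4 | the guide opened chest 1) = (1/6) / (3/8) = 4/9.

4/9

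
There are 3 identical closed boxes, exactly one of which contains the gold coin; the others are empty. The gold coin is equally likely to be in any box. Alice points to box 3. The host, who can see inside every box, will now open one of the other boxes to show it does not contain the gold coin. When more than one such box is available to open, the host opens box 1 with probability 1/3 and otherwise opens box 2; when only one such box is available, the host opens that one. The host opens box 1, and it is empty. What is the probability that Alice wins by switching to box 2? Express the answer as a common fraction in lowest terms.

Condition on the true location of the gold coin.
If it is in box 1 (prior 1/3): the host opened box 1, so this case is ruled out; weight (1/3)·0 = 0.
If it is in box 2 (prior 1/3): only box 1 is available, probability 1; weight (1/3)·1 = 1/3.
If it is in box 3 (prior 1/3): box 1 is available, opened with probability 1/3; weight (1/3)·(1/3) = 1/9.
The weights sum to 4/9.
So P(the gold coin in box 2 | the host opened box 1) = (1/3) / (4/9) = 3/4.

3/4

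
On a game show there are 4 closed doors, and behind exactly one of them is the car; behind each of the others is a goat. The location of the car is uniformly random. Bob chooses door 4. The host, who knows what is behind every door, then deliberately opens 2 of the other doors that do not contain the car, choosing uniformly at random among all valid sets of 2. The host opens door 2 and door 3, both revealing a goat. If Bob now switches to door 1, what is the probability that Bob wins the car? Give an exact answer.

Condition on the true location of the car.
If it is behind door 1 (prior 1/4): the host has no choice, probability 1; weight (1/4)·1 = 1/4.
If it is behind either of doors 2 and 3 (prior 1/4 each): that door was opened and seen not to hold the prize — ruled out; weight (1/4)·0 = 0 each.
If it is behind door 4 (prior 1/4): the host has 3 equally likely choices, so probability 1/3; weight (1/4)·(1/3) = 1/12.
The weights sum to 1/3.
So P(the car behind door 1 | the host opened door 2 and door 3) = (1/4) / (1/3) = 3/4.

3/4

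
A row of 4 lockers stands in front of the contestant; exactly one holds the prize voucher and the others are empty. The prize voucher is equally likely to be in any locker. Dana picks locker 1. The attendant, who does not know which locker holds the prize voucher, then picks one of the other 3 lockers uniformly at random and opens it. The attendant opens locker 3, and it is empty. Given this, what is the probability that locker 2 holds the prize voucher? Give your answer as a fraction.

1/3

Consider each possible location of the prize voucher in turn.
If it is in any of lockers 1, 2, and 4 (prior 1/4 each): the attendant picks locker 3 with probability 1/3 regardless, and it is not the prize; weight (1/4)·(1/3) = 1/12 each.
If it is in locker 3 (prior 1/4): the attendant opened locker 3, so this case is ruled out; weight (1/4)·0 = 0.
The weights sum to 1/4.
So P(the prize voucher in locker 2 | the attendant opened locker 3) = (1/12) / (1/4) = 1/3.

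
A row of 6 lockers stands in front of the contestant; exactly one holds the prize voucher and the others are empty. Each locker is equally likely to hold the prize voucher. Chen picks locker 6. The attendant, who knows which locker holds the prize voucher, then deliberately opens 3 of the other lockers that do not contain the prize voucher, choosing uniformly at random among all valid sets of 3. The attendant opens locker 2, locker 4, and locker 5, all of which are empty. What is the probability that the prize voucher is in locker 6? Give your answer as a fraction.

1/6

Apply Bayes' rule, conditioning on where the prize voucher actually is.
If it is in either of lockers 1 and 3 (prior 1/6 each): the attendant has 4 equally likely choices, so probability 1/4; weight (1/6)·(1/4) = 1/24 each.
If it is in any of lockers 2, 4, and 5 (prior 1/6 each): that locker was opened and seen not to hold the prize — ruled out; weight (1/6)·0 = 0 each.
If it is in locker 6 (prior 1/6): the attendant has 10 equally likely choices, so probability 1/10; weight (1/6)·(1/10) = 1/60.
The weights sum to 1/10.
So P(the prize voucher in locker 6 | the attendant opened locker 2, locker 4, and locker 5) = (1/60) / (1/10) = 1/6.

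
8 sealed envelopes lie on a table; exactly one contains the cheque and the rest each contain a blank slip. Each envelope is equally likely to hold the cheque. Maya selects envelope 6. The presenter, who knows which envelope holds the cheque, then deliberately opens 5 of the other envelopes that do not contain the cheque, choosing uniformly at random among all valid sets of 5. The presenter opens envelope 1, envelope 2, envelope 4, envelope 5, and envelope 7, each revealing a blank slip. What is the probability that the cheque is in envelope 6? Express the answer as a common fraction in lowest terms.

1/8

Condition on the true location of the cheque.
If it is in any of envelopes 1, 2, 4, 5, and 7 (prior 1/8 each): that envelope was opened and seen not to hold the prize — ruled out; weight (1/8)·0 = 0 each.
If it is in either of envelopes 3 and 8 (prior 1/8 each): the presenter has 6 equally likely choices, so probability 1/6; weight (1/8)·(1/6) = 1/48 each.
If it is in envelope 6 (prior 1/8): the presenter has 21 equally likely choices, so probability 1/21; weight (1/8)·(1/21) = 1/168.
The weights sum to 1/21.
So P(the cheque in envelope 6 | the presenter opened envelope 1, envelope 2, envelope 4, envelope 5, and envelope 7) = (1/168) / (1/21) = 1/8.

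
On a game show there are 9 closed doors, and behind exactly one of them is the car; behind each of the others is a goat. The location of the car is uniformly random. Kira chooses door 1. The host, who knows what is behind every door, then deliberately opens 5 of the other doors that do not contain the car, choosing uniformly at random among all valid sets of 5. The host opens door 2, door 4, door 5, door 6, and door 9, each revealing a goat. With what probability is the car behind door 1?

1/9

Condition on the true location of the car.
If it is behind door 1 (prior 1/9): the host has 56 equally likely choices, so probability 1/56; weight (1/9)·(1/56) = 1/504.
If it is behind any of doors 2, 4, 5, 6, and 9 (prior 1/9 each): that door was opened and seen not to hold the prize — ruled out; weight (1/9)·0 = 0 each.
If it is behind any of doors 3, 7, and 8 (prior 1/9 each): the host has 21 equally likely choices, so probability 1/21; weight (1/9)·(1/21) = 1/189 each.
The weights sum to 1/56.
So P(the car behind door 1 | the host opened door 2, door 4, door 5, door 6, and door 9) = (1/504) / (1/56) = 1/9.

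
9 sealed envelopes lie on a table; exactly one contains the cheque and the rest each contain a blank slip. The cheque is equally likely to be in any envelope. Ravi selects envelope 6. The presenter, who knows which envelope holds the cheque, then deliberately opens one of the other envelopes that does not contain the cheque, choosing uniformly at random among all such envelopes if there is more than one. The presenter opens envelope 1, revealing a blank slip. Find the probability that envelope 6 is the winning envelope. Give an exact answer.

Apply Bayes' rule, conditioning on where the cheque actually is.
If it is in envelope 1 (prior 1/9): the presenter opened envelope 1, so this case is ruled out; weight (1/9)·0 = 0.
If it is in any of envelopes 2, 3, 4, 5, 7, 8, and 9 (prior 1/9 each): the presenter has 7 equally likely choices, so probability 1/7; weight (1/9)·(1/7) = 1/63 each.
If it is in envelope 6 (prior 1/9): the presenter has 8 equally likely choices, so probability 1/8; weight (1/9)·(1/8) = 1/72.
The weights sum to 1/8.
So P(the cheque in envelope 6 | the presenter opened envelope 1) = (1/72) / (1/8) = 1/9.

1/9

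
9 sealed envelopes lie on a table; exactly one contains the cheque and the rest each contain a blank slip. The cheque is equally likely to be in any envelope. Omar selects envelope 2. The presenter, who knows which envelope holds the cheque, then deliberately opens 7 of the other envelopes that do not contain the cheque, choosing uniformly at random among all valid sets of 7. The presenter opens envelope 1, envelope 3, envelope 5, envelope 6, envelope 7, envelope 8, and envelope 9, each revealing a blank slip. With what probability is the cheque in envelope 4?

8/9

Apply Bayes' rule, conditioning on where the cheque actually is.
If it is in any of envelopes 1, 3, 5, 6, 7, 8, and 9 (prior 1/9 each): that envelope was opened and seen not to hold the prize — ruled out; weight (1/9)·0 = 0 each.
If it is in envelope 2 (prior 1/9): the presenter has 8 equally likely choices, so probability 1/8; weight (1/9)·(1/8) = 1/72.
If it is in envelope 4 (prior 1/9): the presenter has no choice, probability 1; weight (1/9)·1 = 1/9.
The weights sum to 1/8.
So P(the cheque in envelope 4 | the presenter opened envelope 1, envelope 3, envelope 5, envelope 6, envelope 7, envelope 8, and envelope 9) = (1/9) / (1/8) = 8/9.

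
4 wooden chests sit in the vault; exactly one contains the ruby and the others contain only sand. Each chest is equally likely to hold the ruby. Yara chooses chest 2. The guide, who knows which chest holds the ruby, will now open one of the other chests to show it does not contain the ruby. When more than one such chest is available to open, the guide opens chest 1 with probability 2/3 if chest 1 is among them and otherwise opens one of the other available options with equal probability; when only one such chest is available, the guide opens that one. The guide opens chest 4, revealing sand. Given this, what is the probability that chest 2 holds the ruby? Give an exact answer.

1/6

Consider each possible location of the ruby in turn.
If it is in chest 1 (prior 1/4): chest 1 holds the prize so is unavailable; the guide chooses uniformly among the 2 others, probability 1/2; weight (1/4)·(1/2) = 1/8.
If it is in chest 2 (prior 1/4): chest 1 is available but not opened; chest 4 gets probability (1 − 2/3)/2 = 1/6; weight (1/4)·(1/6) = 1/24.
If it is in chest 3 (prior 1/4): chest 1 is available but not opened, probability 1/3; weight (1/4)·(1/3) = 1/12.
If it is in chest 4 (prior 1/4): the guide opened chest 4, so this case is ruled out; weight (1/4)·0 = 0.
The weights sum to 1/4.
So P(the ruby in chest 2 | the guide opened chest 4) = (1/24) / (1/4) = 1/6.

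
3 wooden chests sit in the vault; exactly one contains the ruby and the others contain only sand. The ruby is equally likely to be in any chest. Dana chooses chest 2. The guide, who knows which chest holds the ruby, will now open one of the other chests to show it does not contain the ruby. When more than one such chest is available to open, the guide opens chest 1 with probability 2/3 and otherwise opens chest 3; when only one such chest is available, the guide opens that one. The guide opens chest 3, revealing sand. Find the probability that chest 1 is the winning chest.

3/4

Consider each possible location of the ruby in turn.
If it is in chest 1 (prior 1/3): only chest 3 is available, probability 1; weight (1/3)·1 = 1/3.
If it is in chest 2 (prior 1/3): chest 1 is available but not opened, probability 1/3; weight (1/3)·(1/3) = 1/9.
If it is in chest 3 (prior 1/3): the guide opened chest 3, so this case is ruled out; weight (1/3)·0 = 0.
The weights sum to 4/9.
So P(the ruby in chest 1 | the guide opened chest 3) = (1/3) / (4/9) = 3/4.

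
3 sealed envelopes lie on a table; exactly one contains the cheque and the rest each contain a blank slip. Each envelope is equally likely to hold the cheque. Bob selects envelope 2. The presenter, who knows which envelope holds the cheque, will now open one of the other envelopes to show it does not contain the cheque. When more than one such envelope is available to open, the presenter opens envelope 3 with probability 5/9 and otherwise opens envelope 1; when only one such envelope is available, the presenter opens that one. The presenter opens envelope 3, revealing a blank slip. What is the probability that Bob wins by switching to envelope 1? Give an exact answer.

Consider each possible location of the cheque in turn.
If it is in envelope 1 (prior 1/3): only envelope 3 is available, probability 1; weight (1/3)·1 = 1/3.
If it is in envelope 2 (prior 1/3): envelope 3 is available, opened with probability 5/9; weight (1/3)·(5/9) = 5/27.
If it is in envelope 3 (prior 1/3): the presenter opened envelope 3, so this case is ruled out; weight (1/3)·0 = 0.
The weights sum to 14/27.
So P(the cheque in envelope 1 | the presenter opened envelope 3) = (1/3) / (14/27) = 9/14.

9/14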